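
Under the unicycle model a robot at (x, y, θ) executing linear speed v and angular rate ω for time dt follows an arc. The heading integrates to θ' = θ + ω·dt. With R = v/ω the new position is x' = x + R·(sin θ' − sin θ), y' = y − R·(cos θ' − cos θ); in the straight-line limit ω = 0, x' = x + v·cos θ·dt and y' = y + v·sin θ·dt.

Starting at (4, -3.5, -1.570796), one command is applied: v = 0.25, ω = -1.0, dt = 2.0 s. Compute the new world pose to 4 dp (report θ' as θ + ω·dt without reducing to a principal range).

(3.6460, -3.7273, -3.5708)

θ' = -1.5708 + -1.0·2.0 = -3.5708
R = v/ω = 0.25/-1.0 = -0.2500
x' = 4 + -0.2500·(sin -3.5708 − sin -1.5708) = 3.6460
y' = -3.5 − -0.2500·(cos -3.5708 − cos -1.5708) = -3.7273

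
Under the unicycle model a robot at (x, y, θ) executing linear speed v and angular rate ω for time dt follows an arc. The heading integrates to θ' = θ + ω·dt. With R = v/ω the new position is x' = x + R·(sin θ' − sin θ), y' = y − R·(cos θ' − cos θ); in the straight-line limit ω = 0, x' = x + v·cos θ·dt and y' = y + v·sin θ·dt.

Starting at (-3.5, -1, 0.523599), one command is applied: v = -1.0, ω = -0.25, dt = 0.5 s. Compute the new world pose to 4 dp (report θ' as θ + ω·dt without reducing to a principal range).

θ' = 0.5236 + -0.25·0.5 = 0.3986
R = v/ω = -1.0/-0.25 = 4.0000
x' = -3.5 + 4.0000·(sin 0.3986 − sin 0.5236) = -3.9475
y' = -1 − 4.0000·(cos 0.3986 − cos 0.5236) = -1.2223

(-3.9475, -1.2223, 0.3986)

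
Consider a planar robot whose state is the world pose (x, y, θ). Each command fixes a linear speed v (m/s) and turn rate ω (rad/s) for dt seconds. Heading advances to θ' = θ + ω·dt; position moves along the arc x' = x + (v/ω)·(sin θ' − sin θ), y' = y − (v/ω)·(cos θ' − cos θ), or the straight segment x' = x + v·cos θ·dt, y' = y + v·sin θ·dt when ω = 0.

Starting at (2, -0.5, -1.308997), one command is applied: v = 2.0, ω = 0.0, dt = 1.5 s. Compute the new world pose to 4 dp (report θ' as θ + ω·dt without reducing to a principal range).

(2.7765, -3.3978, -1.3090)

θ' = -1.3090 + 0.0·1.5 = -1.3090
ω = 0 → straight: x' = 2 + 2.0·cos(-1.3090)·1.5 = 2.7765
y' = -0.5 + 2.0·sin(-1.3090)·1.5 = -3.3978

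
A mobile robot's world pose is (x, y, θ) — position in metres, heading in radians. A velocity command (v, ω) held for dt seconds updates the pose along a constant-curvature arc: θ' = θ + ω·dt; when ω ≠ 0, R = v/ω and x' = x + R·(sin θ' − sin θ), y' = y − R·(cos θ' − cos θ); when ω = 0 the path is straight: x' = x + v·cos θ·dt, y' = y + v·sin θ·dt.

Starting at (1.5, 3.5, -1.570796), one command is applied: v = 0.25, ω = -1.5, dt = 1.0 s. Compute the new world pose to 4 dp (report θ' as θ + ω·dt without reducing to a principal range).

(1.3451, 3.3338, -3.0708)

θ' = -1.5708 + -1.5·1.0 = -3.0708
R = v/ω = 0.25/-1.5 = -0.1667
x' = 1.5 + -0.1667·(sin -3.0708 − sin -1.5708) = 1.3451
y' = 3.5 − -0.1667·(cos -3.0708 − cos -1.5708) = 3.3338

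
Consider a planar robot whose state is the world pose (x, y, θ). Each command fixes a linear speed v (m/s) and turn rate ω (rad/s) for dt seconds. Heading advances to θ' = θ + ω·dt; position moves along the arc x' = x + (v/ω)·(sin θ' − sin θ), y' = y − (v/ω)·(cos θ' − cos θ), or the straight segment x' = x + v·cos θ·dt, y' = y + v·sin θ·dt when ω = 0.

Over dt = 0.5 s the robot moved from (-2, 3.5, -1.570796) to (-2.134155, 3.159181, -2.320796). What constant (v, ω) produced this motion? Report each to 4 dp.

v = 0.7500, ω = -1.5000

Δθ = -2.320796 − -1.570796 = -0.750000
ω = Δθ/dt = -0.750000/0.5 = -1.5000
R = −Δy/(cos θ' − cos θ) = -0.5000
v = R·ω = -0.5000·-1.5000 = 0.7500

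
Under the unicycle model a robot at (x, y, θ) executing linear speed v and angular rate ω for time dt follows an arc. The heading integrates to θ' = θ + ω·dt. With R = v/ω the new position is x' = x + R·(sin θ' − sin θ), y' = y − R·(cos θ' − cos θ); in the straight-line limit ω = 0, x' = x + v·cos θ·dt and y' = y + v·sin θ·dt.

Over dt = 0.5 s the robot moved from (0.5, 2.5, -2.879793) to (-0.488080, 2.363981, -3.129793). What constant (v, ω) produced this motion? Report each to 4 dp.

Δθ = -3.129793 − -2.879793 = -0.250000
ω = Δθ/dt = -0.250000/0.5 = -0.5000
R = Δx/(sin θ' − sin θ) = -4.0000
v = R·ω = -4.0000·-0.5000 = 2.0000

v = 2.0000, ω = -0.5000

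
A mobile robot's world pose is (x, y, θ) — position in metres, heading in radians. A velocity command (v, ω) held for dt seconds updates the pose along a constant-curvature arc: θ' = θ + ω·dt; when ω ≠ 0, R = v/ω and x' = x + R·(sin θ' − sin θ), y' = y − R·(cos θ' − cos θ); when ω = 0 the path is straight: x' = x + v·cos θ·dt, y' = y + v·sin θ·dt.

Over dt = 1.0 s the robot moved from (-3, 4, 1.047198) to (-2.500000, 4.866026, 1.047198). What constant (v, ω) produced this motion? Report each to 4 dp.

v = 1.0000, ω = 0.0000

Δθ = 1.047198 − 1.047198 = 0.000000
ω = Δθ/dt = 0.000000/1.0 = 0.0000
ω = 0 → v = (Δx·cos θ + Δy·sin θ)/dt = 1.0000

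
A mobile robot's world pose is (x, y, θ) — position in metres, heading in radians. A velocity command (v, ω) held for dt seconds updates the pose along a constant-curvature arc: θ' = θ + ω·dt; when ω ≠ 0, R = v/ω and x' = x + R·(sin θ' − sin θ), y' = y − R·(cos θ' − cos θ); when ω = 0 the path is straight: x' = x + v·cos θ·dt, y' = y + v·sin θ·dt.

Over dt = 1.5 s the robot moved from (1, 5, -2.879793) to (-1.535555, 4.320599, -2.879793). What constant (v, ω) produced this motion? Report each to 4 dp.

Δθ = -2.879793 − -2.879793 = 0.000000
ω = Δθ/dt = 0.000000/1.5 = 0.0000
ω = 0 → v = (Δx·cos θ + Δy·sin θ)/dt = 1.7500

v = 1.7500, ω = 0.0000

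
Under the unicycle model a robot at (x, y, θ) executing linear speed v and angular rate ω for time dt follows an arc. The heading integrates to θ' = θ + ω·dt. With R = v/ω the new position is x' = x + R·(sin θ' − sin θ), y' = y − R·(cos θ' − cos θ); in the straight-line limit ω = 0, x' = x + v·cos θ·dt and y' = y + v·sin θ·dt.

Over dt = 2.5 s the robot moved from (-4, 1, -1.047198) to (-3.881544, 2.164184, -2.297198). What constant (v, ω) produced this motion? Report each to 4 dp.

Δθ = -2.297198 − -1.047198 = -1.250000
ω = Δθ/dt = -1.250000/2.5 = -0.5000
R = −Δy/(cos θ' − cos θ) = 1.0000
v = R·ω = 1.0000·-0.5000 = -0.5000

v = -0.5000, ω = -0.5000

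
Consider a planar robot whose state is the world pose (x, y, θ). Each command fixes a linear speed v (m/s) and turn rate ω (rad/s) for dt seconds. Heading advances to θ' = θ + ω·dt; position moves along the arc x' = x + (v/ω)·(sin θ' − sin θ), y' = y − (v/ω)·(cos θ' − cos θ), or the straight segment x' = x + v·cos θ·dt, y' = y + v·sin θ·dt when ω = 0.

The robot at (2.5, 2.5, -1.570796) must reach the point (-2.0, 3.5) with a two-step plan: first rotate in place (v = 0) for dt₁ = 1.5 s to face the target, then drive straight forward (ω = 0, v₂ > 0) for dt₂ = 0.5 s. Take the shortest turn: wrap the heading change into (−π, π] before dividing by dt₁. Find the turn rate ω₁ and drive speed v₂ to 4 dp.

ω₁ = -1.1930, v₂ = 9.2195

heading to target = atan2(3.5−2.5, -2−2.5) = 2.9229
Δθ = wrap(2.9229 − -1.5708) = -1.7895; ω₁ = Δθ/dt₁ = -1.1930
distance = √((-2−2.5)² + (3.5−2.5)²) = 4.6098; v₂ = distance/dt₂ = 9.2195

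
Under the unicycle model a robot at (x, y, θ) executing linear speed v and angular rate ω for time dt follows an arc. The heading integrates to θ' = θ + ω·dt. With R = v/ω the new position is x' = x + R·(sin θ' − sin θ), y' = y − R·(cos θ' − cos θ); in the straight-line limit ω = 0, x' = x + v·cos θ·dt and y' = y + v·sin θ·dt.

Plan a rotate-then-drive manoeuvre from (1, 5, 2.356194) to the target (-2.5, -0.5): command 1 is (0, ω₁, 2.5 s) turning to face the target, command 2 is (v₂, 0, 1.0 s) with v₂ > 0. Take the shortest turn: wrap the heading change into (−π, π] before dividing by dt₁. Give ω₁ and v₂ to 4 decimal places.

ω₁ = 0.7158, v₂ = 6.5192

heading to target = atan2(-0.5−5, -2.5−1) = -2.1375
Δθ = wrap(-2.1375 − 2.3562) = 1.7895; ω₁ = Δθ/dt₁ = 0.7158
distance = √((-2.5−1)² + (-0.5−5)²) = 6.5192; v₂ = distance/dt₂ = 6.5192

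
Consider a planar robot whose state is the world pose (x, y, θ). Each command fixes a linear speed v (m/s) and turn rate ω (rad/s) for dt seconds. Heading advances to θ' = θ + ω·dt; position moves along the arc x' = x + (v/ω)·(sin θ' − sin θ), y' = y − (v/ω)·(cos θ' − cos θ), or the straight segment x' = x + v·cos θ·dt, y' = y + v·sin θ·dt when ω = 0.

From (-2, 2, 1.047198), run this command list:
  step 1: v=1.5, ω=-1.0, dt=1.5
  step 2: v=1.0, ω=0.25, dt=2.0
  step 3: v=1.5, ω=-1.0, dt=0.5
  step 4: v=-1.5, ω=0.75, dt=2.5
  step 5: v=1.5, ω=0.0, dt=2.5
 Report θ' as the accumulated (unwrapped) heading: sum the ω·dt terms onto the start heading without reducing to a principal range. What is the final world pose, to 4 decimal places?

(0.3232, 4.2570, 1.4222)

step 1: θ'=-0.4528 (R=-1.5000) → pose (-0.0447, 2.5988, -0.4528)
step 2: θ'=0.0472 (R=4.0000) → pose (1.8939, 2.2002, 0.0472)
step 3: θ'=-0.4528 (R=-1.5000) → pose (2.6209, 2.0507, -0.4528)
step 4: θ'=1.4222 (R=-2.0000) → pose (-0.2320, 0.5484, 1.4222)
step 5: θ'=1.4222 (straight) → pose (0.3232, 4.2570, 1.4222)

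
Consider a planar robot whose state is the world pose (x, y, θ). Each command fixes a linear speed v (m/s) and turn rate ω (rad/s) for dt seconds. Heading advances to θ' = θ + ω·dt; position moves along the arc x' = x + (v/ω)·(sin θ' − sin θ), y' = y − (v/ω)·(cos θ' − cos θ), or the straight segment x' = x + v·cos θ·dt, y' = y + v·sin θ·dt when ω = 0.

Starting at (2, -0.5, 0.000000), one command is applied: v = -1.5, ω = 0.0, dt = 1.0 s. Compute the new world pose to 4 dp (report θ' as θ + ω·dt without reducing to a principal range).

(0.5000, -0.5000, 0.0000)

θ' = 0.0000 + 0.0·1.0 = 0.0000
ω = 0 → straight: x' = 2 + -1.5·cos(0.0000)·1.0 = 0.5000
y' = -0.5 + -1.5·sin(0.0000)·1.0 = -0.5000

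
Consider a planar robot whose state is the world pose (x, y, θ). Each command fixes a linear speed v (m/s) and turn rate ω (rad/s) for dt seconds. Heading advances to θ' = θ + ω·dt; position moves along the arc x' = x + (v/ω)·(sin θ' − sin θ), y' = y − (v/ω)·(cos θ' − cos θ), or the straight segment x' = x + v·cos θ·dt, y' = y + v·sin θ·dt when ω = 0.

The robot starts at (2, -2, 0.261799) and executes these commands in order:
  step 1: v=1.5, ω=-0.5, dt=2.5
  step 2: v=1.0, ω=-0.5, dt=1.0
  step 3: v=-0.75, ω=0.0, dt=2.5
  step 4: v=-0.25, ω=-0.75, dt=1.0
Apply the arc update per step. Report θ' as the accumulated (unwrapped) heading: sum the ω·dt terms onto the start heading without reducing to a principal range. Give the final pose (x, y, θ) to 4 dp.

(5.5204, -2.0802, -2.2382)

step 1: θ'=-0.9882 (R=-3.0000) → pose (5.2816, -3.2472, -0.9882)
step 2: θ'=-1.4882 (R=-2.0000) → pose (5.6047, -4.1826, -1.4882)
step 3: θ'=-1.4882 (straight) → pose (5.4500, -2.3140, -1.4882)
step 4: θ'=-2.2382 (R=0.3333) → pose (5.5204, -2.0802, -2.2382)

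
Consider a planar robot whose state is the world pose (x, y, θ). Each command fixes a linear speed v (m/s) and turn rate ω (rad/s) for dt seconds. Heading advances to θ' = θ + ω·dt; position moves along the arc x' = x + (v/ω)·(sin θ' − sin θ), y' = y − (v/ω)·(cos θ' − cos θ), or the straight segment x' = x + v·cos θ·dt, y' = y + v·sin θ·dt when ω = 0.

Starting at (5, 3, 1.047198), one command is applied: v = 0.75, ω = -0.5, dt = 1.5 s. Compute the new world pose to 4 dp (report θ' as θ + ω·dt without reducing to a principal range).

θ' = 1.0472 + -0.5·1.5 = 0.2972
R = v/ω = 0.75/-0.5 = -1.5000
x' = 5 + -1.5000·(sin 0.2972 − sin 1.0472) = 5.8598
y' = 3 − -1.5000·(cos 0.2972 − cos 1.0472) = 3.6842

(5.8598, 3.6842, 0.2972)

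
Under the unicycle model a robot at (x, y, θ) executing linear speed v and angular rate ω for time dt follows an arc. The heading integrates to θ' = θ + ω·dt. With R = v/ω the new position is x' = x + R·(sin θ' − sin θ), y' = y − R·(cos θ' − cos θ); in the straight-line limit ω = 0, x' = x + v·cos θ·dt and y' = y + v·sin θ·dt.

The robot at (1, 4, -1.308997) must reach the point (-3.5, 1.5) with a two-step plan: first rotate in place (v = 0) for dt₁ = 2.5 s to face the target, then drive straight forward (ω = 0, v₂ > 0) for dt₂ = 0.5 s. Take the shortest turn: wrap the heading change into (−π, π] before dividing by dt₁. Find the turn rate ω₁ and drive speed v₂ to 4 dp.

heading to target = atan2(1.5−4, -3.5−1) = -2.6345
Δθ = wrap(-2.6345 − -1.3090) = -1.3255; ω₁ = Δθ/dt₁ = -0.5302
distance = √((-3.5−1)² + (1.5−4)²) = 5.1478; v₂ = distance/dt₂ = 10.2956

ω₁ = -0.5302, v₂ = 10.2956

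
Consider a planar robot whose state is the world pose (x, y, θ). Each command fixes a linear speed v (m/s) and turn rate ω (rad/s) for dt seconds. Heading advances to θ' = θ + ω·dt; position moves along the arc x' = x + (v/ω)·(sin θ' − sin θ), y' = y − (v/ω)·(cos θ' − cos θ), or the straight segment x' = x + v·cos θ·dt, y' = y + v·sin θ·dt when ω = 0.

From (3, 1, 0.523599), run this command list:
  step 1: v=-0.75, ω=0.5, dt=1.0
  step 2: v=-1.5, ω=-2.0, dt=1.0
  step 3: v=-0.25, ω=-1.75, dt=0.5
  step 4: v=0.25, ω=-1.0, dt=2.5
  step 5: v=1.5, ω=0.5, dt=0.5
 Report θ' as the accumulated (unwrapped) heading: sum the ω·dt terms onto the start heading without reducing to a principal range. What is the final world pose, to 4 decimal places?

(0.3647, 1.2136, -4.1014)

step 1: θ'=1.0236 (R=-1.5000) → pose (2.4690, 0.4814, 1.0236)
step 2: θ'=-0.9764 (R=0.7500) → pose (1.2072, 0.4516, -0.9764)
step 3: θ'=-1.8514 (R=0.1429) → pose (1.1883, 0.5712, -1.8514)
step 4: θ'=-4.3514 (R=-0.2500) → pose (0.7141, 0.5521, -4.3514)
step 5: θ'=-4.1014 (R=3.0000) → pose (0.3647, 1.2136, -4.1014)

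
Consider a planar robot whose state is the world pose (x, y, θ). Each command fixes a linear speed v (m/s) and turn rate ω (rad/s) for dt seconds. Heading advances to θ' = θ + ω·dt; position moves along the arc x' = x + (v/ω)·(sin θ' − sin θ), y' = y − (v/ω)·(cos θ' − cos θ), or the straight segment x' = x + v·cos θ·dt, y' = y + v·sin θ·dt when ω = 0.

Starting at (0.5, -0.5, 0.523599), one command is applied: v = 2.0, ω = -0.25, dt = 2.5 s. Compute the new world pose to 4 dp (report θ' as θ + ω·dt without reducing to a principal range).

(5.3098, 0.5307, -0.1014)

θ' = 0.5236 + -0.25·2.5 = -0.1014
R = v/ω = 2.0/-0.25 = -8.0000
x' = 0.5 + -8.0000·(sin -0.1014 − sin 0.5236) = 5.3098
y' = -0.5 − -8.0000·(cos -0.1014 − cos 0.5236) = 0.5307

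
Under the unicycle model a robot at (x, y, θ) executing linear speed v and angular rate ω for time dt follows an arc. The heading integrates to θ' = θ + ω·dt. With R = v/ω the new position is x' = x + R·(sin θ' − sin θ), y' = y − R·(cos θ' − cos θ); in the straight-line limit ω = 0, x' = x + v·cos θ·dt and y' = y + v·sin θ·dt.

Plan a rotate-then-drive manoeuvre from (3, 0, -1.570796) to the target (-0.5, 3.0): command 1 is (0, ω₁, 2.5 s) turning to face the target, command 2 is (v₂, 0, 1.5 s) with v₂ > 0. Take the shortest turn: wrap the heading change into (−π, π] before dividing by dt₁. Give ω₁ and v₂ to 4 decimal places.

ω₁ = -0.9118, v₂ = 3.0732

heading to target = atan2(3−0, -0.5−3) = 2.4330
Δθ = wrap(2.4330 − -1.5708) = -2.2794; ω₁ = Δθ/dt₁ = -0.9118
distance = √((-0.5−3)² + (3−0)²) = 4.6098; v₂ = distance/dt₂ = 3.0732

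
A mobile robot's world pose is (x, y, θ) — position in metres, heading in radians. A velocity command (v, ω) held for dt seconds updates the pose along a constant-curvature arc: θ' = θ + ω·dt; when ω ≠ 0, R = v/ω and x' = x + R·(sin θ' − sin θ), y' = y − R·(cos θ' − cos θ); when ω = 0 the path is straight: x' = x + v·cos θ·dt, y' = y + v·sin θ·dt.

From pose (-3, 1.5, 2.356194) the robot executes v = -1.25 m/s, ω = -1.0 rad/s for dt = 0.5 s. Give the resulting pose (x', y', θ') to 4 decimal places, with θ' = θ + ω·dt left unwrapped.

θ' = 2.3562 + -1.0·0.5 = 1.8562
R = v/ω = -1.25/-1.0 = 1.2500
x' = -3 + 1.2500·(sin 1.8562 − sin 2.3562) = -2.6844
y' = 1.5 − 1.2500·(cos 1.8562 − cos 2.3562) = 0.9680

(-2.6844, 0.9680, 1.8562)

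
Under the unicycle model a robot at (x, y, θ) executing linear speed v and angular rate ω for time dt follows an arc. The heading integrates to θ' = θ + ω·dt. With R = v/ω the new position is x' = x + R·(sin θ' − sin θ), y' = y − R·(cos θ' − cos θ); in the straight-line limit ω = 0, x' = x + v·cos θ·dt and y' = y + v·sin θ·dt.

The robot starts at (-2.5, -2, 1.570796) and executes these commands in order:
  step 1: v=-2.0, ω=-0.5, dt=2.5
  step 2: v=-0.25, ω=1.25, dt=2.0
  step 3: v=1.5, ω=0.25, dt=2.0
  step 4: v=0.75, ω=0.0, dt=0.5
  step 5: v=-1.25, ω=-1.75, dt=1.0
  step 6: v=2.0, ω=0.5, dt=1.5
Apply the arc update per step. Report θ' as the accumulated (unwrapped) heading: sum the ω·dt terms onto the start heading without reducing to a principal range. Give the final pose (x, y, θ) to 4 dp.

(-8.8008, -4.0087, 2.3208)

step 1: θ'=0.3208 (R=4.0000) → pose (-5.2387, -5.7959, 0.3208)
step 2: θ'=2.8208 (R=-0.2000) → pose (-5.2387, -6.1755, 2.8208)
step 3: θ'=3.3208 (R=6.0000) → pose (-8.2001, -5.9655, 3.3208)
step 4: θ'=3.3208 (straight) → pose (-8.5691, -6.0324, 3.3208)
step 5: θ'=1.5708 (R=0.7143) → pose (-7.7275, -6.7352, 1.5708)
step 6: θ'=2.3208 (R=4.0000) → pose (-8.8008, -4.0087, 2.3208)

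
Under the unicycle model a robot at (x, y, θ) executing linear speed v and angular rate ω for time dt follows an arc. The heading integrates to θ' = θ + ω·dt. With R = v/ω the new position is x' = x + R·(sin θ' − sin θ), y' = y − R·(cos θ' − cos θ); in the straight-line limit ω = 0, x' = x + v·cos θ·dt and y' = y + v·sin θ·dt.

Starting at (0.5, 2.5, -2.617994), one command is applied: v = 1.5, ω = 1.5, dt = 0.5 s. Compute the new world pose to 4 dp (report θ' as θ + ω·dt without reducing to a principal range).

(0.0438, 1.9268, -1.8680)

θ' = -2.6180 + 1.5·0.5 = -1.8680
R = v/ω = 1.5/1.5 = 1.0000
x' = 0.5 + 1.0000·(sin -1.8680 − sin -2.6180) = 0.0438
y' = 2.5 − 1.0000·(cos -1.8680 − cos -2.6180) = 1.9268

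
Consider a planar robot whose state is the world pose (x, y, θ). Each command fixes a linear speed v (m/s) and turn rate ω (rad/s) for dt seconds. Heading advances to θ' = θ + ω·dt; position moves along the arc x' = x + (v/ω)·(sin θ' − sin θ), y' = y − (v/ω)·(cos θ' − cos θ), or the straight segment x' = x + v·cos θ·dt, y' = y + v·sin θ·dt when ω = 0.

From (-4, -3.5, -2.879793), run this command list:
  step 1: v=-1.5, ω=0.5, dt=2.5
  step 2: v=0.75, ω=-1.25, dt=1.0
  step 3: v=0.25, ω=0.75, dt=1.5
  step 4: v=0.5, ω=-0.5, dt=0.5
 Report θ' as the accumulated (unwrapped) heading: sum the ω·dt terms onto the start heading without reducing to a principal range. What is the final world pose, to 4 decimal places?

step 1: θ'=-1.6298 (R=-3.0000) → pose (-1.7817, -0.7791, -1.6298)
step 2: θ'=-2.8798 (R=-0.6000) → pose (-2.2253, -1.3233, -2.8798)
step 3: θ'=-1.7548 (R=0.3333) → pose (-2.4668, -1.5843, -1.7548)
step 4: θ'=-2.0048 (R=-1.0000) → pose (-2.5426, -1.8218, -2.0048)

(-2.5426, -1.8218, -2.0048)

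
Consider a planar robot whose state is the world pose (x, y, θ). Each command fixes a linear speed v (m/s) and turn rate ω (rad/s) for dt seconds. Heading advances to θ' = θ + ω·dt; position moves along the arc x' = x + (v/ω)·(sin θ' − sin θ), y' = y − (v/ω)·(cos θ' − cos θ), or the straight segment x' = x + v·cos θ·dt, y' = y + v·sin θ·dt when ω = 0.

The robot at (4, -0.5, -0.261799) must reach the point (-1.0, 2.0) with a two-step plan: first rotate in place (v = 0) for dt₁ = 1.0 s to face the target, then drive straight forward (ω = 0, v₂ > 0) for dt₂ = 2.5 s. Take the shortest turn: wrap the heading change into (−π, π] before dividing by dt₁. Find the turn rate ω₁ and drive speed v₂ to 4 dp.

ω₁ = 2.9397, v₂ = 2.2361

heading to target = atan2(2−-0.5, -1−4) = 2.6779
Δθ = wrap(2.6779 − -0.2618) = 2.9397; ω₁ = Δθ/dt₁ = 2.9397
distance = √((-1−4)² + (2−-0.5)²) = 5.5902; v₂ = distance/dt₂ = 2.2361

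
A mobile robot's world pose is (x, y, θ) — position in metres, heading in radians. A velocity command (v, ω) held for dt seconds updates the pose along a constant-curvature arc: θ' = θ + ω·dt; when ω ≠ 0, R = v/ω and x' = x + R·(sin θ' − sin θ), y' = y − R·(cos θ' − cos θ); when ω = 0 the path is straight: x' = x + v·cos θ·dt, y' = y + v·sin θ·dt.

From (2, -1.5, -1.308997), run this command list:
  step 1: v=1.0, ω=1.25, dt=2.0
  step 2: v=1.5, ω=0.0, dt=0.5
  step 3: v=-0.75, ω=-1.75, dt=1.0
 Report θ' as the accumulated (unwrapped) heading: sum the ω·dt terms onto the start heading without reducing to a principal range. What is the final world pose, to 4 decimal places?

step 1: θ'=1.1910 (R=0.8000) → pose (3.5157, -1.5895, 1.1910)
step 2: θ'=1.1910 (straight) → pose (3.7938, -0.8930, 1.1910)
step 3: θ'=-0.5590 (R=0.4286) → pose (3.1685, -1.0974, -0.5590)

(3.1685, -1.0974, -0.5590)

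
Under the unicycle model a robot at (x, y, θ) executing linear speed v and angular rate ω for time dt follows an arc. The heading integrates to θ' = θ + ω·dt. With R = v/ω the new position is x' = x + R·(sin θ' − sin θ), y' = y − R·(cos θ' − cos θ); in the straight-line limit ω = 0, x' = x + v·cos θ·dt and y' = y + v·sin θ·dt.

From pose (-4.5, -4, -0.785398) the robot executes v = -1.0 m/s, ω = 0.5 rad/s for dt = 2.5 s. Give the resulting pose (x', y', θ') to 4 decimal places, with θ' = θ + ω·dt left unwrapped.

(-6.8103, -3.6262, 0.4646)

θ' = -0.7854 + 0.5·2.5 = 0.4646
R = v/ω = -1.0/0.5 = -2.0000
x' = -4.5 + -2.0000·(sin 0.4646 − sin -0.7854) = -6.8103
y' = -4 − -2.0000·(cos 0.4646 − cos -0.7854) = -3.6262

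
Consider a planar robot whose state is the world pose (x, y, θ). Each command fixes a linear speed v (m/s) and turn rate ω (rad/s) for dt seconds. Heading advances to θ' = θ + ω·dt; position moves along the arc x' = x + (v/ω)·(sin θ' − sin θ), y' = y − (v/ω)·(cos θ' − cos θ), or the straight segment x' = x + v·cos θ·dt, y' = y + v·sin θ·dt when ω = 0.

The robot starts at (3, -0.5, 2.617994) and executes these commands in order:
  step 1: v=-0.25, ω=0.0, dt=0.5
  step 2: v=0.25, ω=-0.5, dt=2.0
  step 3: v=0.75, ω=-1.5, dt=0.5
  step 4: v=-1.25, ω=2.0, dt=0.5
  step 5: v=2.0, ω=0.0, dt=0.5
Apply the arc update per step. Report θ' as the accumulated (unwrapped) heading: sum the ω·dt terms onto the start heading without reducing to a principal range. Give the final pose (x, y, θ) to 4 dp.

step 1: θ'=2.6180 (straight) → pose (3.1083, -0.5625, 2.6180)
step 2: θ'=1.6180 (R=-0.5000) → pose (2.8588, -0.1531, 1.6180)
step 3: θ'=0.8680 (R=-0.5000) → pose (2.9767, 0.1937, 0.8680)
step 4: θ'=1.8680 (R=-0.6250) → pose (2.8560, -0.3933, 1.8680)
step 5: θ'=1.8680 (straight) → pose (2.5632, 0.5629, 1.8680)

(2.5632, 0.5629, 1.8680)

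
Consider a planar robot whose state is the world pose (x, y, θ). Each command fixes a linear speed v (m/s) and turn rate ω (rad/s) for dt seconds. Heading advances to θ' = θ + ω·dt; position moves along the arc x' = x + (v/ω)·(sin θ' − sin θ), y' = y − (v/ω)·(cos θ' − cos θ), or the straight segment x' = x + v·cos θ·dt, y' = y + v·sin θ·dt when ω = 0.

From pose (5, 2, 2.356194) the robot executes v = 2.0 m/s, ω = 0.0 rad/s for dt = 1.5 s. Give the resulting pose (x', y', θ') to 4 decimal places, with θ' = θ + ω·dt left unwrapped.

(2.8787, 4.1213, 2.3562)

θ' = 2.3562 + 0.0·1.5 = 2.3562
ω = 0 → straight: x' = 5 + 2.0·cos(2.3562)·1.5 = 2.8787
y' = 2 + 2.0·sin(2.3562)·1.5 = 4.1213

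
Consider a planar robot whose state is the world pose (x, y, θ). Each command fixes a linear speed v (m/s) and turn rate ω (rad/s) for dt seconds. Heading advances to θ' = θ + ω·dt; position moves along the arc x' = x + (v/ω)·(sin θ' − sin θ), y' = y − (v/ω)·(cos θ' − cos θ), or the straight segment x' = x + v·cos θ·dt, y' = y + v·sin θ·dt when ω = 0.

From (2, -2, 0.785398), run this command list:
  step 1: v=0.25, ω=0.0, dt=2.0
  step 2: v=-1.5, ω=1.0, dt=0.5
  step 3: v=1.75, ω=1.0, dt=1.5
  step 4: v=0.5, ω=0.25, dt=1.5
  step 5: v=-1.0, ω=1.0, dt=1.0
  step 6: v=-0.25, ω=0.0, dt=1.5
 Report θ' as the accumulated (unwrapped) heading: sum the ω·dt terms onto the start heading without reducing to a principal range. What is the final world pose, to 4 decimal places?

(1.2002, 0.7680, 4.1604)

step 1: θ'=0.7854 (straight) → pose (2.3536, -1.6464, 0.7854)
step 2: θ'=1.2854 (R=-1.5000) → pose (1.9749, -2.2848, 1.2854)
step 3: θ'=2.7854 (R=1.7500) → pose (0.9059, -0.1519, 2.7854)
step 4: θ'=3.1604 (R=2.0000) → pose (0.1709, -0.0268, 3.1604)
step 5: θ'=4.1604 (R=-1.0000) → pose (1.0036, 0.4487, 4.1604)
step 6: θ'=4.1604 (straight) → pose (1.2002, 0.7680, 4.1604)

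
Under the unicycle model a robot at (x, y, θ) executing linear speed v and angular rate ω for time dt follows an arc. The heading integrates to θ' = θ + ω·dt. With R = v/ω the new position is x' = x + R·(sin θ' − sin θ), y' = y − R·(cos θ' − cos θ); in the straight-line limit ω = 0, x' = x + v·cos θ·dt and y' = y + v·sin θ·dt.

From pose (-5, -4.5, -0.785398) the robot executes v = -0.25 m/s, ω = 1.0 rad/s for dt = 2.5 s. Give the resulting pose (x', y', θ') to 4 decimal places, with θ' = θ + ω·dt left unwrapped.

θ' = -0.7854 + 1.0·2.5 = 1.7146
R = v/ω = -0.25/1.0 = -0.2500
x' = -5 + -0.2500·(sin 1.7146 − sin -0.7854) = -5.4242
y' = -4.5 − -0.2500·(cos 1.7146 − cos -0.7854) = -4.7126

(-5.4242, -4.7126, 1.7146)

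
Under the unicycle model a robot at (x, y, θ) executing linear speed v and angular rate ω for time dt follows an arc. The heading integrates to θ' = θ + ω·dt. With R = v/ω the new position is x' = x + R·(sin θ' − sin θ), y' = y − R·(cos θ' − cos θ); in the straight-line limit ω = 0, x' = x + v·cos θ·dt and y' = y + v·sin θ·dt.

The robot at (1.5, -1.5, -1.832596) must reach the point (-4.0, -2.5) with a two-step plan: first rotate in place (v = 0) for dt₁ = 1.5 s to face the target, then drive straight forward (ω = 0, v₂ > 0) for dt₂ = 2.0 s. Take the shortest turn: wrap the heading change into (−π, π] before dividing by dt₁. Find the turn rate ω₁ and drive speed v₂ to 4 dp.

ω₁ = -0.7528, v₂ = 2.7951

heading to target = atan2(-2.5−-1.5, -4−1.5) = -2.9617
Δθ = wrap(-2.9617 − -1.8326) = -1.1291; ω₁ = Δθ/dt₁ = -0.7528
distance = √((-4−1.5)² + (-2.5−-1.5)²) = 5.5902; v₂ = distance/dt₂ = 2.7951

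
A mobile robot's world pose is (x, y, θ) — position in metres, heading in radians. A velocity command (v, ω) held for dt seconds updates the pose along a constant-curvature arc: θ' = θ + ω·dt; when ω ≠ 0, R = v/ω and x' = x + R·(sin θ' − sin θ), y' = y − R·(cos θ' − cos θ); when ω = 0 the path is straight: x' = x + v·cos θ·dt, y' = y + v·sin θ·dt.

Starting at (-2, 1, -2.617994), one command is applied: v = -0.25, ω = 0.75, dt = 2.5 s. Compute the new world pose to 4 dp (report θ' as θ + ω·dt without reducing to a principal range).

(-1.9412, 1.5342, -0.7430)

θ' = -2.6180 + 0.75·2.5 = -0.7430
R = v/ω = -0.25/0.75 = -0.3333
x' = -2 + -0.3333·(sin -0.7430 − sin -2.6180) = -1.9412
y' = 1 − -0.3333·(cos -0.7430 − cos -2.6180) = 1.5342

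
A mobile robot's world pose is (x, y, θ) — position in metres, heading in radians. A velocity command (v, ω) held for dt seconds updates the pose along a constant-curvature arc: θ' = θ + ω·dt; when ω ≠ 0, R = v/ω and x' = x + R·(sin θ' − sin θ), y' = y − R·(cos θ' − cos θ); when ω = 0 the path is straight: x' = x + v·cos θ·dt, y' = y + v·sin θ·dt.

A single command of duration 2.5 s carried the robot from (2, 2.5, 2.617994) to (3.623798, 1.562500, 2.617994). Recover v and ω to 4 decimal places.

v = -0.7500, ω = 0.0000

Δθ = 2.617994 − 2.617994 = 0.000000
ω = Δθ/dt = 0.000000/2.5 = 0.0000
ω = 0 → v = (Δx·cos θ + Δy·sin θ)/dt = -0.7500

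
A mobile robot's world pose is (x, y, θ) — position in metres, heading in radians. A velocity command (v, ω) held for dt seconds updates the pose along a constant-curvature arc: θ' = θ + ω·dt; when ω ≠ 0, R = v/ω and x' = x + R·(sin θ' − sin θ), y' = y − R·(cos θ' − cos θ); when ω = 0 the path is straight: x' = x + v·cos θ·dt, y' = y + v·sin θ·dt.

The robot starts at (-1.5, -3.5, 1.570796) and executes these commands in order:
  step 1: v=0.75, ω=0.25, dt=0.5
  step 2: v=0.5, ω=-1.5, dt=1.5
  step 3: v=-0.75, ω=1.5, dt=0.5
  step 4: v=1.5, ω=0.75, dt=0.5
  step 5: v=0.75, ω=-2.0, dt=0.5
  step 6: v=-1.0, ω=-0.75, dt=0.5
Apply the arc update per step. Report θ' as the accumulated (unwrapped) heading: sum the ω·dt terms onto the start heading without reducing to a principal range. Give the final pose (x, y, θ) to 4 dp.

(-0.7330, -2.1439, -0.8042)

step 1: θ'=1.6958 (R=3.0000) → pose (-1.5234, -3.1260, 1.6958)
step 2: θ'=-0.5542 (R=-0.3333) → pose (-1.0173, -2.8010, -0.5542)
step 3: θ'=0.1958 (R=-0.5000) → pose (-1.3777, -2.7357, 0.1958)
step 4: θ'=0.5708 (R=2.0000) → pose (-0.6861, -2.4568, 0.5708)
step 5: θ'=-0.4292 (R=-0.3750) → pose (-0.3275, -2.4314, -0.4292)
step 6: θ'=-0.8042 (R=1.3333) → pose (-0.7330, -2.1439, -0.8042)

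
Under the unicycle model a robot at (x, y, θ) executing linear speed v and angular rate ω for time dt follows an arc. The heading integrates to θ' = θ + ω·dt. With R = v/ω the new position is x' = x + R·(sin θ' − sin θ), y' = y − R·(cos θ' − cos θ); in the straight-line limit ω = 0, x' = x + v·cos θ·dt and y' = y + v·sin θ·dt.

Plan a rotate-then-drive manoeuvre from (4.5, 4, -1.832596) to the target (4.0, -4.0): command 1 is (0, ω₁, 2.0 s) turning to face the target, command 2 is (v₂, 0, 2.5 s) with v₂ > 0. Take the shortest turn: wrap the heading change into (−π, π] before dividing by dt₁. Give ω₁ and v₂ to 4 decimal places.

ω₁ = 0.0997, v₂ = 3.2062

heading to target = atan2(-4−4, 4−4.5) = -1.6332
Δθ = wrap(-1.6332 − -1.8326) = 0.1994; ω₁ = Δθ/dt₁ = 0.0997
distance = √((4−4.5)² + (-4−4)²) = 8.0156; v₂ = distance/dt₂ = 3.2062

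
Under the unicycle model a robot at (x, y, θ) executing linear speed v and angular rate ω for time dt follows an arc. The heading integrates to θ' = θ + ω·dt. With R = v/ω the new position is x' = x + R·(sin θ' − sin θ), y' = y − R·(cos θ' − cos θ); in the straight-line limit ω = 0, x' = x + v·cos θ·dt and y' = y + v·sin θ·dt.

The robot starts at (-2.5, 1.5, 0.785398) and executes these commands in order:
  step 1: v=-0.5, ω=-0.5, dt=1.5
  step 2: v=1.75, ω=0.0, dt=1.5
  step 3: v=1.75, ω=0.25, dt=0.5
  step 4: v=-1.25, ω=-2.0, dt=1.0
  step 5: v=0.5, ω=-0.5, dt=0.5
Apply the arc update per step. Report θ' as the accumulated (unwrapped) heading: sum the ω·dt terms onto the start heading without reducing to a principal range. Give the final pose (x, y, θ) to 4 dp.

(-0.4762, 1.9388, -2.0896)

step 1: θ'=0.0354 (R=1.0000) → pose (-3.1717, 1.2077, 0.0354)
step 2: θ'=0.0354 (straight) → pose (-0.5484, 1.3006, 0.0354)
step 3: θ'=0.1604 (R=7.0000) → pose (0.3219, 1.3861, 0.1604)
step 4: θ'=-1.8396 (R=0.6250) → pose (-0.3805, 2.1691, -1.8396)
step 5: θ'=-2.0896 (R=-1.0000) → pose (-0.4762, 1.9388, -2.0896)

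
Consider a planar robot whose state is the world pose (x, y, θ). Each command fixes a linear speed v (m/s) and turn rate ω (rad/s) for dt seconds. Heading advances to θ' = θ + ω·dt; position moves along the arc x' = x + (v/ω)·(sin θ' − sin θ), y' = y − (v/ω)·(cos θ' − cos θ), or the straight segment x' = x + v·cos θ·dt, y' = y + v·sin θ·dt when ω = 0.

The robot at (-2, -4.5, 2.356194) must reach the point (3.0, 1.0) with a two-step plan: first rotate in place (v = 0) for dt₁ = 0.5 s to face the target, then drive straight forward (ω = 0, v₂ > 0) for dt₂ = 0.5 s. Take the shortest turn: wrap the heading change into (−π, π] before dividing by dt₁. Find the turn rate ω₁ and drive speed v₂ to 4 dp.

heading to target = atan2(1−-4.5, 3−-2) = 0.8330
Δθ = wrap(0.8330 − 2.3562) = -1.5232; ω₁ = Δθ/dt₁ = -3.0464
distance = √((3−-2)² + (1−-4.5)²) = 7.4330; v₂ = distance/dt₂ = 14.8661

ω₁ = -3.0464, v₂ = 14.8661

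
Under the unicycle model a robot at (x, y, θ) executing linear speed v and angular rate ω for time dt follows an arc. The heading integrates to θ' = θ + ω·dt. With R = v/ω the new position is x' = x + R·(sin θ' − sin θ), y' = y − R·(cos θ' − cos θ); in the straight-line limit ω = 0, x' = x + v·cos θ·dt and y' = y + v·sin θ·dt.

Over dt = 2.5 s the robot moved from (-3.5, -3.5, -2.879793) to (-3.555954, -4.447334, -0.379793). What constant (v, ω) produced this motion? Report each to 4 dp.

v = 0.5000, ω = 1.0000

Δθ = -0.379793 − -2.879793 = 2.500000
ω = Δθ/dt = 2.500000/2.5 = 1.0000
R = −Δy/(cos θ' − cos θ) = 0.5000
v = R·ω = 0.5000·1.0000 = 0.5000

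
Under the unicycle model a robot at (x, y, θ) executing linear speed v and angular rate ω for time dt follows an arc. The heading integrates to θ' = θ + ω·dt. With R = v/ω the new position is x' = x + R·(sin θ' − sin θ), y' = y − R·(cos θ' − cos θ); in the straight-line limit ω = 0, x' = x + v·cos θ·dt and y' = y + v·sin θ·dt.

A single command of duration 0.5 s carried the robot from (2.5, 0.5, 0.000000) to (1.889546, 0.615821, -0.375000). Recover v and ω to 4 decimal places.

Δθ = -0.375000 − 0.000000 = -0.375000
ω = Δθ/dt = -0.375000/0.5 = -0.7500
R = Δx/(sin θ' − sin θ) = 1.6667
v = R·ω = 1.6667·-0.7500 = -1.2500

v = -1.2500, ω = -0.7500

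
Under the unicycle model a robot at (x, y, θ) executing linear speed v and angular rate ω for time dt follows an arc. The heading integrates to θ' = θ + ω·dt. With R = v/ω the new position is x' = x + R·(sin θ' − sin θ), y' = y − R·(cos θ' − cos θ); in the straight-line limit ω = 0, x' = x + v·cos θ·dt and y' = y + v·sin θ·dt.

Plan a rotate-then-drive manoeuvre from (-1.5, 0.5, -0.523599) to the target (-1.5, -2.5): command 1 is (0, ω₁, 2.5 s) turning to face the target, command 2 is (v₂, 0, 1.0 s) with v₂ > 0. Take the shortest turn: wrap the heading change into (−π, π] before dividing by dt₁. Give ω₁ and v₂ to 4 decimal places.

heading to target = atan2(-2.5−0.5, -1.5−-1.5) = -1.5708
Δθ = wrap(-1.5708 − -0.5236) = -1.0472; ω₁ = Δθ/dt₁ = -0.4189
distance = √((-1.5−-1.5)² + (-2.5−0.5)²) = 3.0000; v₂ = distance/dt₂ = 3.0000

ω₁ = -0.4189, v₂ = 3.0000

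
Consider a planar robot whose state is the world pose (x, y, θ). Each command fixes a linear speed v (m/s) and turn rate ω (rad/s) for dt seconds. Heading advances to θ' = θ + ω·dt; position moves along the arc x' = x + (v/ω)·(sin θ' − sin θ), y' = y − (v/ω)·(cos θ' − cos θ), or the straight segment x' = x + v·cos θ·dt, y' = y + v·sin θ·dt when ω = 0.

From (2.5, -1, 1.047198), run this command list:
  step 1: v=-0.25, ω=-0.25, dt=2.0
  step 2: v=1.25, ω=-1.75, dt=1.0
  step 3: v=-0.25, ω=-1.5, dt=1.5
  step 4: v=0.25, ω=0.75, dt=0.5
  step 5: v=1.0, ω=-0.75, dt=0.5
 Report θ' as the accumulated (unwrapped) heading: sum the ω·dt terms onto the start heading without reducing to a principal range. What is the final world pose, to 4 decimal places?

(2.7823, -1.4117, -3.4528)

step 1: θ'=0.5472 (R=1.0000) → pose (2.1543, -1.3540, 0.5472)
step 2: θ'=-1.2028 (R=-0.7143) → pose (3.1924, -1.7070, -1.2028)
step 3: θ'=-3.4528 (R=0.1667) → pose (3.3989, -1.4884, -3.4528)
step 4: θ'=-3.0778 (R=0.3333) → pose (3.2756, -1.4731, -3.0778)
step 5: θ'=-3.4528 (R=-1.3333) → pose (2.7823, -1.4117, -3.4528)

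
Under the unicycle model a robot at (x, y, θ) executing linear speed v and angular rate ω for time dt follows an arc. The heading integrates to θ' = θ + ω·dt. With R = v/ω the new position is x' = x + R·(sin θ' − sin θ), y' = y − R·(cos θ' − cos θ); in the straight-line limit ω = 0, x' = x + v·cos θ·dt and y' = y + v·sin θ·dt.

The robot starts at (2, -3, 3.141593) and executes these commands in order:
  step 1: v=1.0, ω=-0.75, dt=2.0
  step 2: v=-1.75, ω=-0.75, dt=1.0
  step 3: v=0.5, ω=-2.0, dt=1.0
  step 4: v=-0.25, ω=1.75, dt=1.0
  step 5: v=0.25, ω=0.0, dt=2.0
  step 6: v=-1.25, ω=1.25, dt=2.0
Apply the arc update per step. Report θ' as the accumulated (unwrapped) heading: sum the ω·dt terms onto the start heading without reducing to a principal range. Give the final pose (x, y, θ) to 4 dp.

(1.3620, -4.8885, 3.1416)

step 1: θ'=1.6416 (R=-1.3333) → pose (0.6700, -1.7610, 1.6416)
step 2: θ'=0.8916 (R=2.3333) → pose (0.1580, -3.3918, 0.8916)
step 3: θ'=-1.1084 (R=-0.2500) → pose (0.5763, -3.4373, -1.1084)
step 4: θ'=0.6416 (R=-0.1429) → pose (0.3629, -3.3866, 0.6416)
step 5: θ'=0.6416 (straight) → pose (0.7635, -3.0873, 0.6416)
step 6: θ'=3.1416 (R=-1.0000) → pose (1.3620, -4.8885, 3.1416)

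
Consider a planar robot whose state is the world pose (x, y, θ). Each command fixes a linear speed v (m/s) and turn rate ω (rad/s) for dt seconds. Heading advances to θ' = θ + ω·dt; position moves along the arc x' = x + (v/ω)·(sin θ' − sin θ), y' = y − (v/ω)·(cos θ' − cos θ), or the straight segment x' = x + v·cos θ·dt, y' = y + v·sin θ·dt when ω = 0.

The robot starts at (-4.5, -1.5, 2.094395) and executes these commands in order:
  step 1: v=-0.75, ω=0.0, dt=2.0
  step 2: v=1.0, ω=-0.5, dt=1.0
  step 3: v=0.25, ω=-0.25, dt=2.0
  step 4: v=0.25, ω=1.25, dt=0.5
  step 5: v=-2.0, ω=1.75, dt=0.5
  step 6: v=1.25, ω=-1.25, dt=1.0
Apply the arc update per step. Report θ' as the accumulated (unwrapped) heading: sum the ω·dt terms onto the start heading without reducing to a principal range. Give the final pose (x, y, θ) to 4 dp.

(-3.8048, -0.9710, 1.3444)

step 1: θ'=2.0944 (straight) → pose (-3.7500, -2.7990, 2.0944)
step 2: θ'=1.5944 (R=-2.0000) → pose (-4.0174, -1.8462, 1.5944)
step 3: θ'=1.0944 (R=-1.0000) → pose (-3.9063, -1.3641, 1.0944)
step 4: θ'=1.7194 (R=0.2000) → pose (-3.8863, -1.2427, 1.7194)
step 5: θ'=2.5944 (R=-1.1429) → pose (-3.3506, -2.0495, 2.5944)
step 6: θ'=1.3444 (R=-1.0000) → pose (-3.8048, -0.9710, 1.3444)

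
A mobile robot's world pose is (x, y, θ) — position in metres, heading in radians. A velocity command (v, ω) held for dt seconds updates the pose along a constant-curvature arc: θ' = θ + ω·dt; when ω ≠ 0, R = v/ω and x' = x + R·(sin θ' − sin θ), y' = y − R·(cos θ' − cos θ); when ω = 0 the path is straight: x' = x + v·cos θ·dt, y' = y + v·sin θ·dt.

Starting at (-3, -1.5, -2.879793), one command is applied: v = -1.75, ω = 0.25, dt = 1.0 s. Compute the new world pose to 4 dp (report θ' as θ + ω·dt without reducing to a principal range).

θ' = -2.8798 + 0.25·1.0 = -2.6298
R = v/ω = -1.75/0.25 = -7.0000
x' = -3 + -7.0000·(sin -2.6298 − sin -2.8798) = -1.3835
y' = -1.5 − -7.0000·(cos -2.6298 − cos -2.8798) = -0.8416

(-1.3835, -0.8416, -2.6298)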